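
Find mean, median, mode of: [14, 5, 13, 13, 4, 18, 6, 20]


Sorted: [4, 5, 6, 13, 13, 14, 18, 20]
Mean = 93/8
Median = 13
Freq: {14: 1, 5: 1, 13: 2, 4: 1, 18: 1, 6: 1, 20: 1}
Mode: [13]

Mean=93/8, Median=13, Mode=13


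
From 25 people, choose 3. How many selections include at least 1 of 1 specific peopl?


Complement: C(25,3) - C(24,3) = 2300 - 2024 = 276

276


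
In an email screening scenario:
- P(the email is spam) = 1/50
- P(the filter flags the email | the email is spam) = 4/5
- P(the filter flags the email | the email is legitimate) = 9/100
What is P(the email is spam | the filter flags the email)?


Using Bayes' theorem:
P(A|B) = P(B|A)·P(A) / P(B)

P(the filter flags the email) = 4/5 × 1/50 + 9/100 × 49/50
= 2/125 + 441/5000 = 521/5000

P(the email is spam|the filter flags the email) = (2/125) / (521/5000) = 80/521

P(the email is spam|the filter flags the email) = 80/521 ≈ 15.36%


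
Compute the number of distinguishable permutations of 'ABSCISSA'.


Letters: 8, freq: {'A': 2, 'B': 1, 'S': 3, 'C': 1, 'I': 1}
8!/(2!×1!×3!×1!×1!) = 40320/12 = 3360

3360


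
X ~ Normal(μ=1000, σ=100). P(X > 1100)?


z = (1100-1000)/100 = 1.0
P(X > 1100) = 1 - P(Z ≤ 1.0) = 1 - 0.8413 = 0.1587

P(X > 1100) ≈ 0.1587


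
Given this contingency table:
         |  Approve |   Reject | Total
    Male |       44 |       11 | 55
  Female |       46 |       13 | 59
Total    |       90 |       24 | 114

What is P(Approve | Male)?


P(Approve | Male) = 44/(44+11) = 44/55 = 4/5

P(Approve|Male) = 4/5 ≈ 80.00%


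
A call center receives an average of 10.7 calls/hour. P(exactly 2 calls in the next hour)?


Poisson(λ=10.7): P(X=2) = e^(-λ)×λ^k/k!
= e^(-10.7) × 10.7^2 / 2!
≈ 2.254493791e-05 × 114.49 / 2 ≈ 0.001291

P(X=2) ≈ 0.001291 ≈ 0.13%


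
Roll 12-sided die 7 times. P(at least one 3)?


P(no 3)^7 = (11/12)^7 = 19487171/35831808
P(≥1) = 1 - 19487171/35831808 = 16344637/35831808

P = 16344637/35831808 ≈ 45.61%


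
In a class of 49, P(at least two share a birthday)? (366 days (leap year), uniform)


P(all different) = Π(366-i)/366 for i=0..48
= 0.034553
P(match) = 1 - 0.034553 = 0.965447

P ≈ 0.9654 ≈ 96.54%


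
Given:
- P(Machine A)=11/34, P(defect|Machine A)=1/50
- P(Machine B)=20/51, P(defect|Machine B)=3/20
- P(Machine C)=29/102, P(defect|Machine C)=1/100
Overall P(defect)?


P(B) = Σ P(B|Aᵢ)×P(Aᵢ)
  1/50×11/34 = 11/1700
  3/20×20/51 = 1/17
  1/100×29/102 = 29/10200
Sum = 139/2040

P(defect) = 139/2040 ≈ 6.81%


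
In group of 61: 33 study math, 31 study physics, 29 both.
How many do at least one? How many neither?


|A∪B| = 33+31-29 = 35
Neither = 61-35 = 26

At least one: 35; Neither: 26


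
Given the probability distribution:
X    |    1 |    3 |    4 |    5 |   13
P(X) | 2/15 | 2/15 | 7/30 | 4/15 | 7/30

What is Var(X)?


E[X] = 35/6
E[X²] = 307/6
Var(X) = E[X²] - (E[X])² = 307/6 - 1225/36 = 617/36

Var(X) = 617/36 ≈ 17.1389


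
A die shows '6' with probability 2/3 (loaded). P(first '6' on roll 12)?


Geometric: P(X=12) = (1-p)^(k-1)×p = (1/3)^11×2/3 = 2/531441

P(X=12) = 2/531441 ≈ 0.00%


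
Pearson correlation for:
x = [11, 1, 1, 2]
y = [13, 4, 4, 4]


n=4, Σx=15, Σy=25, Σxy=159, Σx²=127, Σy²=217
r = (4×159 - 15×25)/√((4×127 - 15²)(4×217 - 25²))
= 261/√(283×243) = 261/√68769 ≈ 261/262.2384 ≈ 0.9953

r ≈ 0.9953


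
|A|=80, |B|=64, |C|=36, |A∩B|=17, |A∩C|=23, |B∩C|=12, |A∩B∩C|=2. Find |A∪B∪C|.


|A∪B∪C| = 80+64+36-17-23-12+2 = 130

|A∪B∪C| = 130


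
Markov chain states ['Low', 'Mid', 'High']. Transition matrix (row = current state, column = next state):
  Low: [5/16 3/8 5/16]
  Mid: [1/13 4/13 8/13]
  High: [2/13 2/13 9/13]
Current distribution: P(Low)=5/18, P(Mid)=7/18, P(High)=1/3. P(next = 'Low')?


P(next=Low) = Σᵢ P(now=i)×P(i→Low)
= 5/18×5/16 + 7/18×1/13 + 1/3×2/13
= 25/288 + 7/234 + 2/39 = 629/3744

P = 629/3744 ≈ 0.1680


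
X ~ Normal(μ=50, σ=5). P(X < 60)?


z = (60-50)/5 = 2.0
P(Z < 2.0) = 0.9772

P(X < 60) ≈ 0.9772


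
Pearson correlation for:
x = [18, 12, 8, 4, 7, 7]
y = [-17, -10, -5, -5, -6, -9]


n=6, Σx=56, Σy=-52, Σxy=-591, Σx²=646, Σy²=556
r = (6×(-591) - 56×(-52))/√((6×646 - 56²)(6×556 - (-52)²))
= -634/√(740×632) = -634/√467680 ≈ -634/683.8713 ≈ -0.9271

r ≈ -0.9271


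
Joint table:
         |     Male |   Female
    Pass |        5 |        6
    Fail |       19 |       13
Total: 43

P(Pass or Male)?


P(Pass∨Male) = P(Pass) + P(Male) - P(Pass∧Male)
= (11 + 24 - 5)/43 = 30/43

P = 30/43 ≈ 69.77%


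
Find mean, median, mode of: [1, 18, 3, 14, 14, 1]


Sorted: [1, 1, 3, 14, 14, 18]
Mean = 51/6 = 17/2
Median = 17/2
Freq: {1: 2, 18: 1, 3: 1, 14: 2}
Mode: [1, 14]

Mean=17/2, Median=17/2, Mode=[1, 14]


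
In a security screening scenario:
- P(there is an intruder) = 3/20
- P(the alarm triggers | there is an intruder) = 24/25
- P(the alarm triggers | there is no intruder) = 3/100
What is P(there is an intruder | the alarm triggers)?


Using Bayes' theorem:
P(A|B) = P(B|A)·P(A) / P(B)

P(the alarm triggers) = 24/25 × 3/20 + 3/100 × 17/20
= 18/125 + 51/2000 = 339/2000

P(there is an intruder|the alarm triggers) = (18/125) / (339/2000) = 96/113

P(there is an intruder|the alarm triggers) = 96/113 ≈ 84.96%


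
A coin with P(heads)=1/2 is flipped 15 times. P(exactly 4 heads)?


Binomial: P(X=4) = C(15,4)×p^4×(1-p)^11
= 1365 × 1/16 × 1/2048 = 1365/32768

P(X=4) = 1365/32768 ≈ 4.17%


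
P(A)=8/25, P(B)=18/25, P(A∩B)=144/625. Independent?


P(A)×P(B) = 144/625
P(A∩B) = 144/625
Equal ✓ → Independent

Yes, independent


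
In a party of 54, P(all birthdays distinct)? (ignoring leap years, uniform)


P(all different) = Π(365-i)/365 for i=0..53
= (365/365)×(364/365)×...×(312/365)
= 0.016123

P ≈ 0.0161 ≈ 1.61%


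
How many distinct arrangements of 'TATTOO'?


Letters: 6, freq: {'T': 3, 'A': 1, 'O': 2}
6!/(3!×1!×2!) = 720/12 = 60

60


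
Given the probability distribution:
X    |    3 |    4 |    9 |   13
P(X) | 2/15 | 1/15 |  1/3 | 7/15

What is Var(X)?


E[X] = 146/15
E[X²] = 1622/15
Var(X) = E[X²] - (E[X])² = 1622/15 - 21316/225 = 3014/225

Var(X) = 3014/225 ≈ 13.3956


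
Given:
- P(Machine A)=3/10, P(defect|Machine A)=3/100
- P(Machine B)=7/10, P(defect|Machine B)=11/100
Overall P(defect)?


P(B) = Σ P(B|Aᵢ)×P(Aᵢ)
  3/100×3/10 = 9/1000
  11/100×7/10 = 77/1000
Sum = 43/500

P(defect) = 43/500 ≈ 8.60%


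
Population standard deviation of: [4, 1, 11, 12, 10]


Mean = 38/5
  (4-38/5)²=324/25
  (1-38/5)²=1089/25
  (11-38/5)²=289/25
  (12-38/5)²=484/25
  (10-38/5)²=144/25
Σ(x-μ)² = 466/5
σ² = (466/5)/5 = 466/25

σ = √(466/25) ≈ 4.3174


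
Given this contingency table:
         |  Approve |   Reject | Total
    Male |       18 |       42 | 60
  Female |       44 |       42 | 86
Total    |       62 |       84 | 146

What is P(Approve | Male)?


P(Approve | Male) = 18/(18+42) = 18/60 = 3/10

P(Approve|Male) = 3/10 ≈ 30.00%


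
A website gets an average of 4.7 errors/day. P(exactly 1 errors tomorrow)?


Poisson(λ=4.7): P(X=1) = e^(-λ)×λ^k/k!
= e^(-4.7) × 4.7^1 / 1!
≈ 0.009095277102 × 4.7 / 1 ≈ 0.042748

P(X=1) ≈ 0.042748 ≈ 4.27%


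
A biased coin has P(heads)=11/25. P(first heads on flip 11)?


Geometric: P(X=11) = (1-p)^(k-1)×p = (14/25)^10×11/25 = 3181801204736/2384185791015625

P(X=11) = 3181801204736/2384185791015625 ≈ 0.13%


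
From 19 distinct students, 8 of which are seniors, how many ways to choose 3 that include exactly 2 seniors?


Choose 2 of the 8 seniors and 1 of the other 11 students:
C(8,2)×C(11,1) = 28×11 = 308

308


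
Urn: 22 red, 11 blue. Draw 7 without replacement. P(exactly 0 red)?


Hypergeometric: C(22,0)×C(11,7)/C(33,7)
= 1×330/4272048 = 5/64728

P(X=0) = 5/64728 ≈ 0.01%


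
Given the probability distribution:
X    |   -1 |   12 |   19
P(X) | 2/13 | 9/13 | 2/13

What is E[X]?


E[X] = Σ x·P(X=x)
= (-1)×(2/13) + (12)×(9/13) + (19)×(2/13)
= 144/13

E[X] = 144/13


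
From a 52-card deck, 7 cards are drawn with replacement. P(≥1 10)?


P(not a 10) = 48/52 = 12/13
P(none in 7 draws) = (12/13)^7 = 35831808/62748517
P(≥1 10) = 1 - 35831808/62748517 = 26916709/62748517

P = 26916709/62748517 ≈ 42.90%


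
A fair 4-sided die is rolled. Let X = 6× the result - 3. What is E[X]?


E[die] = (1+4)/2 = 5/2
E[X] = 6×5/2 - 3 = 12

E[X] = 12


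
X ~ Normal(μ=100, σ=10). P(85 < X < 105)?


z₁=(85-100)/10=-1.5, z₂=(105-100)/10=0.5
P = Φ(0.5) - Φ(-1.5) = 0.691462 - 0.066807 = 0.624655 ≈ 0.6247

P(85 < X < 105) ≈ 0.6247


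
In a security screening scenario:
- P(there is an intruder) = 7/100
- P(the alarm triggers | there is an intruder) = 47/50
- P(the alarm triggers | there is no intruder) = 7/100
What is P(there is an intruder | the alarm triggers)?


Using Bayes' theorem:
P(A|B) = P(B|A)·P(A) / P(B)

P(the alarm triggers) = 47/50 × 7/100 + 7/100 × 93/100
= 329/5000 + 651/10000 = 1309/10000

P(there is an intruder|the alarm triggers) = (329/5000) / (1309/10000) = 94/187

P(there is an intruder|the alarm triggers) = 94/187 ≈ 50.27%


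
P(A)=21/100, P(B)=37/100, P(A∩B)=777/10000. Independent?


P(A)×P(B) = 777/10000
P(A∩B) = 777/10000
Equal ✓ → Independent

Yes, independent


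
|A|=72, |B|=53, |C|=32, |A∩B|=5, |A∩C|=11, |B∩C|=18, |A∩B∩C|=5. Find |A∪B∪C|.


|A∪B∪C| = 72+53+32-5-11-18+5 = 128

|A∪B∪C| = 128


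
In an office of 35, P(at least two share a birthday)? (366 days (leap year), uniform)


P(all different) = Π(366-i)/366 for i=0..34
= 0.186502
P(match) = 1 - 0.186502 = 0.813498

P ≈ 0.8135 ≈ 81.35%


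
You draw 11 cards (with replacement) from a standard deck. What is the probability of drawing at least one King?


P(not a King) = 48/52 = 12/13
P(none in 11 draws) = (12/13)^11 = 743008370688/1792160394037
P(≥1 King) = 1 - 743008370688/1792160394037 = 1049152023349/1792160394037

P = 1049152023349/1792160394037 ≈ 58.54%


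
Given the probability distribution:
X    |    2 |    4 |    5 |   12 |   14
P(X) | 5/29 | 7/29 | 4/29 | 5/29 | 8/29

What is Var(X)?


E[X] = 230/29
E[X²] = 2520/29
Var(X) = E[X²] - (E[X])² = 2520/29 - 52900/841 = 20180/841

Var(X) = 20180/841 ≈ 23.9952


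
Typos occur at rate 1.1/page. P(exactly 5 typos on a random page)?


Poisson(λ=1.1): P(X=5) = e^(-λ)×λ^k/k!
= e^(-1.1) × 1.1^5 / 5!
≈ 0.3328710837 × 1.61051 / 120 ≈ 0.004467

P(X=5) ≈ 0.004467 ≈ 0.45%


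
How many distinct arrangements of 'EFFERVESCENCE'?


Letters: 13, freq: {'E': 5, 'F': 2, 'R': 1, 'V': 1, 'S': 1, 'C': 2, 'N': 1}
13!/(5!×2!×1!×1!×1!×2!×1!) = 6227020800/480 = 12972960

12972960


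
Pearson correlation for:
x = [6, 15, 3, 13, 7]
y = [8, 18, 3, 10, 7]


n=5, Σx=44, Σy=46, Σxy=506, Σx²=488, Σy²=546
r = (5×506 - 44×46)/√((5×488 - 44²)(5×546 - 46²))
= 506/√(504×614) = 506/√309456 ≈ 506/556.2877 ≈ 0.9096

r ≈ 0.9096


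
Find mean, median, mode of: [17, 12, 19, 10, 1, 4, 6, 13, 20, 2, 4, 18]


Sorted: [1, 2, 4, 4, 6, 10, 12, 13, 17, 18, 19, 20]
Mean = 126/12 = 21/2
Median = 11
Freq: {17: 1, 12: 1, 19: 1, 10: 1, 1: 1, 4: 2, 6: 1, 13: 1, 20: 1, 2: 1, 18: 1}
Mode: [4]

Mean=21/2, Median=11, Mode=4


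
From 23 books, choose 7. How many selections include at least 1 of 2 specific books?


Complement: C(23,7) - C(21,7) = 245157 - 116280 = 128877

128877


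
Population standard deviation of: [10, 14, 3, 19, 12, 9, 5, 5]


Mean = 77/8
  (10-77/8)²=9/64
  (14-77/8)²=1225/64
  (3-77/8)²=2809/64
  (19-77/8)²=5625/64
  (12-77/8)²=361/64
  (9-77/8)²=25/64
  (5-77/8)²=1369/64
  (5-77/8)²=1369/64
Σ(x-μ)² = 1599/8
σ² = (1599/8)/8 = 1599/64

σ = √(1599/64) ≈ 4.9984


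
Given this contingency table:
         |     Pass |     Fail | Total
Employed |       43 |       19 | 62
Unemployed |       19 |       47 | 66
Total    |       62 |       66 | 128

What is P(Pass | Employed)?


P(Pass | Employed) = 43/(43+19) = 43/62

P(Pass|Employed) = 43/62 ≈ 69.35%


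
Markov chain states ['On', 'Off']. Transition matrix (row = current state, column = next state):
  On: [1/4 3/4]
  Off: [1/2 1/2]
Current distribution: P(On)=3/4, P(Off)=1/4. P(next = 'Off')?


P(next=Off) = Σᵢ P(now=i)×P(i→Off)
= 3/4×3/4 + 1/4×1/2
= 9/16 + 1/8 = 11/16

P = 11/16 ≈ 0.6875


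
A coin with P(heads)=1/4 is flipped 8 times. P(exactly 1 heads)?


Binomial: P(X=1) = C(8,1)×p^1×(1-p)^7
= 8 × 1/4 × 2187/16384 = 2187/8192

P(X=1) = 2187/8192 ≈ 26.70%


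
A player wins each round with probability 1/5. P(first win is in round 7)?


Geometric: P(X=7) = (1-p)^(k-1)×p = (4/5)^6×1/5 = 4096/78125

P(X=7) = 4096/78125 ≈ 5.24%


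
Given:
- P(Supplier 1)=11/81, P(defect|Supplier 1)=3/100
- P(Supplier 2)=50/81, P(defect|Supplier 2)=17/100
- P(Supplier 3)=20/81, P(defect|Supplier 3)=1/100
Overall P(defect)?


P(B) = Σ P(B|Aᵢ)×P(Aᵢ)
  3/100×11/81 = 11/2700
  17/100×50/81 = 17/162
  1/100×20/81 = 1/405
Sum = 301/2700

P(defect) = 301/2700 ≈ 11.15%


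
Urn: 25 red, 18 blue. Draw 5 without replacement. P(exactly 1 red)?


Hypergeometric: C(25,1)×C(18,4)/C(43,5)
= 25×3060/962598 = 12750/160433

P(X=1) = 12750/160433 ≈ 7.95%


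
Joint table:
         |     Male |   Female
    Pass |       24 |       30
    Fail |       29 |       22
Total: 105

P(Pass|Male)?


P(Pass|Male) = 24/(24+29) = 24/53

P = 24/53 ≈ 45.28%


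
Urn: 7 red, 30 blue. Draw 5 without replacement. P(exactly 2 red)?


Hypergeometric: C(7,2)×C(30,3)/C(37,5)
= 21×4060/435897 = 4060/20757

P(X=2) = 4060/20757 ≈ 19.56%


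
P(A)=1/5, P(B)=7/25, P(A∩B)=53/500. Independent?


P(A)×P(B) = 7/125
P(A∩B) = 53/500
Not equal → NOT independent

No, not independent


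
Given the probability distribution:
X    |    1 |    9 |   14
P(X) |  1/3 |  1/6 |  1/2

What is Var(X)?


E[X] = 53/6
E[X²] = 671/6
Var(X) = E[X²] - (E[X])² = 671/6 - 2809/36 = 1217/36

Var(X) = 1217/36 ≈ 33.8056


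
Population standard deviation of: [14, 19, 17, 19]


Mean = 69/4
  (14-69/4)²=169/16
  (19-69/4)²=49/16
  (17-69/4)²=1/16
  (19-69/4)²=49/16
Σ(x-μ)² = 67/4
σ² = (67/4)/4 = 67/16

σ = √(67/16) ≈ 2.0463


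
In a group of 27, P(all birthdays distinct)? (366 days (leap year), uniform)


P(all different) = Π(366-i)/366 for i=0..26
= (366/366)×(365/366)×...×(340/366)
= 0.374173

P ≈ 0.3742 ≈ 37.42%


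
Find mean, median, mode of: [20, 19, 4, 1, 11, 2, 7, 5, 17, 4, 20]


Sorted: [1, 2, 4, 4, 5, 7, 11, 17, 19, 20, 20]
Mean = 110/11 = 10
Median = 7
Freq: {20: 2, 19: 1, 4: 2, 1: 1, 11: 1, 2: 1, 7: 1, 5: 1, 17: 1}
Mode: [4, 20]

Mean=10, Median=7, Mode=[4, 20]


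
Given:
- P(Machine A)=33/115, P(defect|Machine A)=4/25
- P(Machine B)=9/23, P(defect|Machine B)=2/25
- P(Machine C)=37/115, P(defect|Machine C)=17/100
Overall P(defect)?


P(B) = Σ P(B|Aᵢ)×P(Aᵢ)
  4/25×33/115 = 132/2875
  2/25×9/23 = 18/575
  17/100×37/115 = 629/11500
Sum = 1517/11500

P(defect) = 1517/11500 ≈ 13.19%


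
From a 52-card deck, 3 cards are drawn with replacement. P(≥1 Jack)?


P(not a Jack) = 48/52 = 12/13
P(none in 3 draws) = (12/13)^3 = 1728/2197
P(≥1 Jack) = 1 - 1728/2197 = 469/2197

P = 469/2197 ≈ 21.35%


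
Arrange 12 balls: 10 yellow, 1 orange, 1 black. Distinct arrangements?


12!/(10!×1!×1!) = 132

132


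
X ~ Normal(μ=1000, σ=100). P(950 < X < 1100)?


z₁=(950-1000)/100=-0.5, z₂=(1100-1000)/100=1.0
P = Φ(1.0) - Φ(-0.5) = 0.841345 - 0.308538 = 0.532807 ≈ 0.5328

P(950 < X < 1100) ≈ 0.5328


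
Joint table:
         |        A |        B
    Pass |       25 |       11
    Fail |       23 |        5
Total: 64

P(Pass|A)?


P(Pass|A) = 25/(25+23) = 25/48

P = 25/48 ≈ 52.08%


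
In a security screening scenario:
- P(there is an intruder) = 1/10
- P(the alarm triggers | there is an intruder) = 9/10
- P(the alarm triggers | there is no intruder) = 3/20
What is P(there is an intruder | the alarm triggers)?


Using Bayes' theorem:
P(A|B) = P(B|A)·P(A) / P(B)

P(the alarm triggers) = 9/10 × 1/10 + 3/20 × 9/10
= 9/100 + 27/200 = 9/40

P(there is an intruder|the alarm triggers) = (9/100) / (9/40) = 2/5

P(there is an intruder|the alarm triggers) = 2/5 ≈ 40.00%


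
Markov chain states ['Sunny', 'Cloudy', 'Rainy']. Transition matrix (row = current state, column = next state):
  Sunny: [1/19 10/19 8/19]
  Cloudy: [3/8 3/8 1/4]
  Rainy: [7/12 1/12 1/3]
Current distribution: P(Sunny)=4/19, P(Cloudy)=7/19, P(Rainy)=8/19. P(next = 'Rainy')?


P(next=Rainy) = Σᵢ P(now=i)×P(i→Rainy)
= 4/19×8/19 + 7/19×1/4 + 8/19×1/3
= 32/361 + 7/76 + 8/57 = 1391/4332

P = 1391/4332 ≈ 0.3211


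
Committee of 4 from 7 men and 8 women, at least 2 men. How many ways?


Count by #men:
  2M,2W: C(7,2)×C(8,2)=588
  3M,1W: C(7,3)×C(8,1)=280
  4M,0W: C(7,4)×C(8,0)=35
Total = 903

903


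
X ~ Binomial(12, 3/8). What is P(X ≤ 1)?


P(X ≤ 1) = Σ P(X=i) for i=0..1
P(X=0) = 244140625/68719476736
P(X=1) = 439453125/17179869184
Sum = 2001953125/68719476736

P(X ≤ 1) = 2001953125/68719476736 ≈ 2.91%


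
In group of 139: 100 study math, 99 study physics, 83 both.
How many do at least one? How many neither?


|A∪B| = 100+99-83 = 116
Neither = 139-116 = 23

At least one: 116; Neither: 23


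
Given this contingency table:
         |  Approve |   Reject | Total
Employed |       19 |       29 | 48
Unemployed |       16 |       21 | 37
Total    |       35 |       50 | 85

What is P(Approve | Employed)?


P(Approve | Employed) = 19/(19+29) = 19/48

P(Approve|Employed) = 19/48 ≈ 39.58%


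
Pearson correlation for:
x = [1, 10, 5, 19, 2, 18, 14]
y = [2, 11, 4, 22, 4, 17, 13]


n=7, Σx=69, Σy=73, Σxy=1046, Σx²=1011, Σy²=1099
r = (7×1046 - 69×73)/√((7×1011 - 69²)(7×1099 - 73²))
= 2285/√(2316×2364) = 2285/√5475024 ≈ 2285/2339.8769 ≈ 0.9765

r ≈ 0.9765


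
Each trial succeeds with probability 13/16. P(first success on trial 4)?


Geometric: P(X=4) = (1-p)^(k-1)×p = (3/16)^3×13/16 = 351/65536

P(X=4) = 351/65536 ≈ 0.54%


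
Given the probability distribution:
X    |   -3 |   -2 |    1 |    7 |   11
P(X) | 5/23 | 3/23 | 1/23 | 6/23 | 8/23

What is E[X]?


E[X] = Σ x·P(X=x)
= (-3)×(5/23) + (-2)×(3/23) + (1)×(1/23) + (7)×(6/23) + (11)×(8/23)
= 110/23

E[X] = 110/23


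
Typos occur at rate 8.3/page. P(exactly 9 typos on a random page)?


Poisson(λ=8.3): P(X=9) = e^(-λ)×λ^k/k!
= e^(-8.3) × 8.3^9 / 9!
≈ 0.0002485168271 × 186940255.268 / 362880 ≈ 0.128025

P(X=9) ≈ 0.128025 ≈ 12.80%


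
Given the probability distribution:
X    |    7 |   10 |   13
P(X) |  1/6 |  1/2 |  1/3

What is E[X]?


E[X] = Σ x·P(X=x)
= (7)×(1/6) + (10)×(1/2) + (13)×(1/3)
= 21/2

E[X] = 21/2


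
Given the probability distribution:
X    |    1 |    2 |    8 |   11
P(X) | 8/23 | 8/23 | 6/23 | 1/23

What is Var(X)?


E[X] = 83/23
E[X²] = 545/23
Var(X) = E[X²] - (E[X])² = 545/23 - 6889/529 = 5646/529

Var(X) = 5646/529 ≈ 10.6730


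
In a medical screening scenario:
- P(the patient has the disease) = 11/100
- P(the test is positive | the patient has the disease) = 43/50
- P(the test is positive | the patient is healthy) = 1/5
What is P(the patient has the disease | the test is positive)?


Using Bayes' theorem:
P(A|B) = P(B|A)·P(A) / P(B)

P(the test is positive) = 43/50 × 11/100 + 1/5 × 89/100
= 473/5000 + 89/500 = 1363/5000

P(the patient has the disease|the test is positive) = (473/5000) / (1363/5000) = 473/1363

P(the patient has the disease|the test is positive) = 473/1363 ≈ 34.70%


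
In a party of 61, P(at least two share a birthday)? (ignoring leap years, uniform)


P(all different) = Π(365-i)/365 for i=0..60
= 0.004911
P(match) = 1 - 0.004911 = 0.995089

P ≈ 0.9951 ≈ 99.51%


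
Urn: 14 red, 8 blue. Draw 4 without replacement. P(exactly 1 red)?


Hypergeometric: C(14,1)×C(8,3)/C(22,4)
= 14×56/7315 = 112/1045

P(X=1) = 112/1045 ≈ 10.72%


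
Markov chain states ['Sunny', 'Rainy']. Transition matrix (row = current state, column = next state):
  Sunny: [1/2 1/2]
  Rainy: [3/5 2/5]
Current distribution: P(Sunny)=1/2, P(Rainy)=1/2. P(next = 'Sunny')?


P(next=Sunny) = Σᵢ P(now=i)×P(i→Sunny)
= 1/2×1/2 + 1/2×3/5
= 1/4 + 3/10 = 11/20

P = 11/20 ≈ 0.5500


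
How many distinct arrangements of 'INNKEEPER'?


Letters: 9, freq: {'I': 1, 'N': 2, 'K': 1, 'E': 3, 'P': 1, 'R': 1}
9!/(1!×2!×1!×3!×1!×1!) = 362880/12 = 30240

30240


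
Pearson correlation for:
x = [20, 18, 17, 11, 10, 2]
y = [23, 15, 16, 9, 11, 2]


n=6, Σx=78, Σy=76, Σxy=1215, Σx²=1238, Σy²=1216
r = (6×1215 - 78×76)/√((6×1238 - 78²)(6×1216 - 76²))
= 1362/√(1344×1520) = 1362/√2042880 ≈ 1362/1429.2935 ≈ 0.9529

r ≈ 0.9529


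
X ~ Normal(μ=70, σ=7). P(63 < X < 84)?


z₁=(63-70)/7=-1.0, z₂=(84-70)/7=2.0
P = Φ(2.0) - Φ(-1.0) = 0.977250 - 0.158655 = 0.818595 ≈ 0.8186

P(63 < X < 84) ≈ 0.8186


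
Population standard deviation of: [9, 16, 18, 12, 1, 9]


Mean = 65/6
  (9-65/6)²=121/36
  (16-65/6)²=961/36
  (18-65/6)²=1849/36
  (12-65/6)²=49/36
  (1-65/6)²=3481/36
  (9-65/6)²=121/36
Σ(x-μ)² = 1097/6
σ² = (1097/6)/6 = 1097/36

σ = √(1097/36) ≈ 5.5202


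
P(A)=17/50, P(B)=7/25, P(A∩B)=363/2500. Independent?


P(A)×P(B) = 119/1250
P(A∩B) = 363/2500
Not equal → NOT independent

No, not independent


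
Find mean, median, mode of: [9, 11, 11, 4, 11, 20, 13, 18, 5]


Sorted: [4, 5, 9, 11, 11, 11, 13, 18, 20]
Mean = 102/9 = 34/3
Median = 11
Freq: {9: 1, 11: 3, 4: 1, 20: 1, 13: 1, 18: 1, 5: 1}
Mode: [11]

Mean=34/3, Median=11, Mode=11


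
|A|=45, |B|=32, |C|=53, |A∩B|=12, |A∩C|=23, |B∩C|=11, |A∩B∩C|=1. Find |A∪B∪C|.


|A∪B∪C| = 45+32+53-12-23-11+1 = 85

|A∪B∪C| = 85


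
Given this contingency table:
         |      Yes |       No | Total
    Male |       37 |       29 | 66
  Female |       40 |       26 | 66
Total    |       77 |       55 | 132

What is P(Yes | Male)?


P(Yes | Male) = 37/(37+29) = 37/66

P(Yes|Male) = 37/66 ≈ 56.06%


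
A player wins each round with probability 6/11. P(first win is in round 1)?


Geometric: P(X=1) = (1-p)^(k-1)×p = (5/11)^0×6/11 = 6/11

P(X=1) = 6/11 ≈ 54.55%


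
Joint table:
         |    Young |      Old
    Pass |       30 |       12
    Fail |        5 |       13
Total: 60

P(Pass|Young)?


P(Pass|Young) = 30/(30+5) = 30/35 = 6/7

P = 6/7 ≈ 85.71%


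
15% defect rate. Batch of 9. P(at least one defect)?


P(all good) = (17/20)^9 = 118587876497/512000000000
P(≥1 defect) = 393412123503/512000000000

P = 393412123503/512000000000 ≈ 76.84%


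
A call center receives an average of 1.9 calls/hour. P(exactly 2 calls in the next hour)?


Poisson(λ=1.9): P(X=2) = e^(-λ)×λ^k/k!
= e^(-1.9) × 1.9^2 / 2!
≈ 0.1495686192 × 3.61 / 2 ≈ 0.269971

P(X=2) ≈ 0.269971 ≈ 27.00%


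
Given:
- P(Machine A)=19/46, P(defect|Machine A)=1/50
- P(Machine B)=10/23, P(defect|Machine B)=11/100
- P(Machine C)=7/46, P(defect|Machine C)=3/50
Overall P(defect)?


P(B) = Σ P(B|Aᵢ)×P(Aᵢ)
  1/50×19/46 = 19/2300
  11/100×10/23 = 11/230
  3/50×7/46 = 21/2300
Sum = 3/46

P(defect) = 3/46 ≈ 6.52%


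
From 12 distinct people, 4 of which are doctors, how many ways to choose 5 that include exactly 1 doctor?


Choose 1 of the 4 doctors and 4 of the other 8 people:
C(4,1)×C(8,4) = 4×70 = 280

280


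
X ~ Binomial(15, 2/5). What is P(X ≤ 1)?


P(X ≤ 1) = Σ P(X=i) for i=0..1
P(X=0) = 14348907/30517578125
P(X=1) = 28697814/6103515625
Sum = 157837977/30517578125

P(X ≤ 1) = 157837977/30517578125 ≈ 0.52%


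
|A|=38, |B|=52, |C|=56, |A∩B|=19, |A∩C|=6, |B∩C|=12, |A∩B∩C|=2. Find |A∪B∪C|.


|A∪B∪C| = 38+52+56-19-6-12+2 = 111

|A∪B∪C| = 111


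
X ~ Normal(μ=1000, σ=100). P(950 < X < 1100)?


z₁=(950-1000)/100=-0.5, z₂=(1100-1000)/100=1.0
P = Φ(1.0) - Φ(-0.5) = 0.841345 - 0.308538 = 0.532807 ≈ 0.5328

P(950 < X < 1100) ≈ 0.5328


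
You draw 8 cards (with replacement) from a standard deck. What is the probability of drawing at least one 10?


P(not a 10) = 48/52 = 12/13
P(none in 8 draws) = (12/13)^8 = 429981696/815730721
P(≥1 10) = 1 - 429981696/815730721 = 385749025/815730721

P = 385749025/815730721 ≈ 47.29%


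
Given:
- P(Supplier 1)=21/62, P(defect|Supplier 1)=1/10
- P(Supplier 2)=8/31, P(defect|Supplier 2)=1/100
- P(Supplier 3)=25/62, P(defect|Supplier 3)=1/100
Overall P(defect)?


P(B) = Σ P(B|Aᵢ)×P(Aᵢ)
  1/10×21/62 = 21/620
  1/100×8/31 = 2/775
  1/100×25/62 = 1/248
Sum = 251/6200

P(defect) = 251/6200 ≈ 4.05%


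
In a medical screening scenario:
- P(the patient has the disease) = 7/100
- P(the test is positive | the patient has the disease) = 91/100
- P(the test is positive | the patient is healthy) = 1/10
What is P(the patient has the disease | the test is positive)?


Using Bayes' theorem:
P(A|B) = P(B|A)·P(A) / P(B)

P(the test is positive) = 91/100 × 7/100 + 1/10 × 93/100
= 637/10000 + 93/1000 = 1567/10000

P(the patient has the disease|the test is positive) = (637/10000) / (1567/10000) = 637/1567

P(the patient has the disease|the test is positive) = 637/1567 ≈ 40.65%


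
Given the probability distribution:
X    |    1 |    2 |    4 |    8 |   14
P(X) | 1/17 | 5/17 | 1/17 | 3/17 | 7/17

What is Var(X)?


E[X] = 137/17
E[X²] = 1601/17
Var(X) = E[X²] - (E[X])² = 1601/17 - 18769/289 = 8448/289

Var(X) = 8448/289 ≈ 29.2318


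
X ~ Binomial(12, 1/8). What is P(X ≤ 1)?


P(X ≤ 1) = Σ P(X=i) for i=0..1
P(X=0) = 13841287201/68719476736
P(X=1) = 5931980229/17179869184
Sum = 37569208117/68719476736

P(X ≤ 1) = 37569208117/68719476736 ≈ 54.67%


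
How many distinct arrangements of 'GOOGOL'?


Letters: 6, freq: {'G': 2, 'O': 3, 'L': 1}
6!/(2!×3!×1!) = 720/12 = 60

60


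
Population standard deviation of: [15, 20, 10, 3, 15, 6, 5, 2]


Mean = 76/8 = 19/2
  (15-19/2)²=121/4
  (20-19/2)²=441/4
  (10-19/2)²=1/4
  (3-19/2)²=169/4
  (15-19/2)²=121/4
  (6-19/2)²=49/4
  (5-19/2)²=81/4
  (2-19/2)²=225/4
Σ(x-μ)² = 302
σ² = 302/8 = 151/4

σ = √(151/4) ≈ 6.1441


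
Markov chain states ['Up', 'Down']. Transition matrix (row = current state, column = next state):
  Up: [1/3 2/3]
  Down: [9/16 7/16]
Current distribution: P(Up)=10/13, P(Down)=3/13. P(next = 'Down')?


P(next=Down) = Σᵢ P(now=i)×P(i→Down)
= 10/13×2/3 + 3/13×7/16
= 20/39 + 21/208 = 383/624

P = 383/624 ≈ 0.6138


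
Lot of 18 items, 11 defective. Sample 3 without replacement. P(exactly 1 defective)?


Hypergeometric: C(11,1)×C(7,2)/C(18,3)
= 11×21/816 = 77/272

P(X=1) = 77/272 ≈ 28.31%


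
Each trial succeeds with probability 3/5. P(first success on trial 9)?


Geometric: P(X=9) = (1-p)^(k-1)×p = (2/5)^8×3/5 = 768/1953125

P(X=9) = 768/1953125 ≈ 0.04%


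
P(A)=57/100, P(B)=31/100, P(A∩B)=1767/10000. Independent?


P(A)×P(B) = 1767/10000
P(A∩B) = 1767/10000
Equal ✓ → Independent

Yes, independent


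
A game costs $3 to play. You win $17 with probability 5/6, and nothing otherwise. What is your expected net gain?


E[gain] = (17-3)×5/6 + (-3)×1/6
= 35/3 - 1/2 = 67/6

Expected net gain = $67/6 ≈ $11.17


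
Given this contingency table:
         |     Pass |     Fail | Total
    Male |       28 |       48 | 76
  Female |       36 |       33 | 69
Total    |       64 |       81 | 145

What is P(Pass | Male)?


P(Pass | Male) = 28/(28+48) = 28/76 = 7/19

P(Pass|Male) = 7/19 ≈ 36.84%


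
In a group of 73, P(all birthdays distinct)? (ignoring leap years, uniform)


P(all different) = Π(365-i)/365 for i=0..72
= (365/365)×(364/365)×...×(293/365)
= 0.000439

P ≈ 0.0004 ≈ 0.04%


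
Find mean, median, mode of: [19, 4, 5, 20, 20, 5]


Sorted: [4, 5, 5, 19, 20, 20]
Mean = 73/6
Median = 12
Freq: {19: 1, 4: 1, 5: 2, 20: 2}
Mode: [5, 20]

Mean=73/6, Median=12, Mode=[5, 20]


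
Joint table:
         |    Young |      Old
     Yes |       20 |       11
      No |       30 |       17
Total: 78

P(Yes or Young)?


P(Yes∨Young) = P(Yes) + P(Young) - P(Yes∧Young)
= (31 + 50 - 20)/78 = 61/78

P = 61/78 ≈ 78.21%


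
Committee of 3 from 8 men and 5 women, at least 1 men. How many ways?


Count by #men:
  1M,2W: C(8,1)×C(5,2)=80
  2M,1W: C(8,2)×C(5,1)=140
  3M,0W: C(8,3)×C(5,0)=56
Total = 276

276


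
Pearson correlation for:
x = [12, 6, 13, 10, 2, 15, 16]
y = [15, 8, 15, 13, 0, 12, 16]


n=7, Σx=74, Σy=79, Σxy=989, Σx²=934, Σy²=1083
r = (7×989 - 74×79)/√((7×934 - 74²)(7×1083 - 79²))
= 1077/√(1062×1340) = 1077/√1423080 ≈ 1077/1192.9292 ≈ 0.9028

r ≈ 0.9028


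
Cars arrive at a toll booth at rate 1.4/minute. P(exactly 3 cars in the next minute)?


Poisson(λ=1.4): P(X=3) = e^(-λ)×λ^k/k!
= e^(-1.4) × 1.4^3 / 3!
≈ 0.2465969639 × 2.744 / 6 ≈ 0.112777

P(X=3) ≈ 0.112777 ≈ 11.28%


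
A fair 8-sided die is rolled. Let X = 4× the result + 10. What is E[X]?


E[die] = (1+8)/2 = 9/2
E[X] = 4×9/2 + 10 = 28

E[X] = 28


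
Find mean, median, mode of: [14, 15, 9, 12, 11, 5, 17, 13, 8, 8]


Sorted: [5, 8, 8, 9, 11, 12, 13, 14, 15, 17]
Mean = 112/10 = 56/5
Median = 23/2
Freq: {14: 1, 15: 1, 9: 1, 12: 1, 11: 1, 5: 1, 17: 1, 13: 1, 8: 2}
Mode: [8]

Mean=56/5, Median=23/2, Mode=8


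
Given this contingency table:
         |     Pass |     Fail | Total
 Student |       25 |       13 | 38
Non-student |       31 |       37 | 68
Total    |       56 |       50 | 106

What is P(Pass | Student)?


P(Pass | Student) = 25/(25+13) = 25/38

P(Pass|Student) = 25/38 ≈ 65.79%


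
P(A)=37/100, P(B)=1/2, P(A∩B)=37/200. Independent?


P(A)×P(B) = 37/200
P(A∩B) = 37/200
Equal ✓ → Independent

Yes, independent


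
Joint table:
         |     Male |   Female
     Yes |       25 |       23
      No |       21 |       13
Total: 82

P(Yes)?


P(Yes) = (25+23)/82 = 48/82 = 24/41

P(Yes) = 24/41 ≈ 58.54%


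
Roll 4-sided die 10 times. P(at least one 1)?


P(no 1)^10 = (3/4)^10 = 59049/1048576
P(≥1) = 1 - 59049/1048576 = 989527/1048576

P = 989527/1048576 ≈ 94.37%


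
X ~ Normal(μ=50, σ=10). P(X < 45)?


z = (45-50)/10 = -0.5
P(Z < -0.5) = 0.3085

P(X < 45) ≈ 0.3085


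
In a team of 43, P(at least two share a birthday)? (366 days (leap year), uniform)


P(all different) = Π(366-i)/366 for i=0..42
= 0.076637
P(match) = 1 - 0.076637 = 0.923363

P ≈ 0.9234 ≈ 92.34%


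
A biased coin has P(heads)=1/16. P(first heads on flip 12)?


Geometric: P(X=12) = (1-p)^(k-1)×p = (15/16)^11×1/16 = 8649755859375/281474976710656

P(X=12) = 8649755859375/281474976710656 ≈ 3.07%


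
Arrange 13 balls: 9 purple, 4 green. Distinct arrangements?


13!/(9!×4!) = 715

715


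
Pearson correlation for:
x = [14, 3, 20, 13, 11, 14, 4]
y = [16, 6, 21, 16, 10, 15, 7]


n=7, Σx=79, Σy=91, Σxy=1218, Σx²=1107, Σy²=1363
r = (7×1218 - 79×91)/√((7×1107 - 79²)(7×1363 - 91²))
= 1337/√(1508×1260) = 1337/√1900080 ≈ 1337/1378.4339 ≈ 0.9699

r ≈ 0.9699


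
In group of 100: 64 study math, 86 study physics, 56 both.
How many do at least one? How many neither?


|A∪B| = 64+86-56 = 94
Neither = 100-94 = 6

At least one: 94; Neither: 6


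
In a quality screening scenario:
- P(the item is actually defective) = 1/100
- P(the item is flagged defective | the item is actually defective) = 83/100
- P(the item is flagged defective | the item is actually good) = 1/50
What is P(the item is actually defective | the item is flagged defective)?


Using Bayes' theorem:
P(A|B) = P(B|A)·P(A) / P(B)

P(the item is flagged defective) = 83/100 × 1/100 + 1/50 × 99/100
= 83/10000 + 99/5000 = 281/10000

P(the item is actually defective|the item is flagged defective) = (83/10000) / (281/10000) = 83/281

P(the item is actually defective|the item is flagged defective) = 83/281 ≈ 29.54%


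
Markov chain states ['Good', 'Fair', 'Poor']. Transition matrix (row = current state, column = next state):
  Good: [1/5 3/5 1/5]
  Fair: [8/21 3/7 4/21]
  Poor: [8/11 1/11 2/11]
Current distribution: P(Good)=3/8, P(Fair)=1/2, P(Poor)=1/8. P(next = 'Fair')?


P(next=Fair) = Σᵢ P(now=i)×P(i→Fair)
= 3/8×3/5 + 1/2×3/7 + 1/8×1/11
= 9/40 + 3/14 + 1/88 = 347/770

P = 347/770 ≈ 0.4506


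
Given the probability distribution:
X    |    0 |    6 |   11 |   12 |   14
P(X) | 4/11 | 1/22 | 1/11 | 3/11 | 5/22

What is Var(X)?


E[X] = 85/11
E[X²] = 1061/11
Var(X) = E[X²] - (E[X])² = 1061/11 - 7225/121 = 4446/121

Var(X) = 4446/121 ≈ 36.7438


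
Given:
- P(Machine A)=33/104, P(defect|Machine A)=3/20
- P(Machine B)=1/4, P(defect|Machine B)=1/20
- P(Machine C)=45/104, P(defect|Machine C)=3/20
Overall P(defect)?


P(B) = Σ P(B|Aᵢ)×P(Aᵢ)
  3/20×33/104 = 99/2080
  1/20×1/4 = 1/80
  3/20×45/104 = 27/416
Sum = 1/8

P(defect) = 1/8 ≈ 12.50%


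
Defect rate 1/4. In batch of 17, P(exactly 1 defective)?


Binomial: P(X=1) = C(17,1)×p^1×(1-p)^16
= 17 × 1/4 × 43046721/4294967296 = 731794257/17179869184

P(X=1) = 731794257/17179869184 ≈ 4.26%


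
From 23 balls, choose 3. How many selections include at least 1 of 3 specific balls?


Complement: C(23,3) - C(20,3) = 1771 - 1140 = 631

631


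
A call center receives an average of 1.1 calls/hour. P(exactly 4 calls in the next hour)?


Poisson(λ=1.1): P(X=4) = e^(-λ)×λ^k/k!
= e^(-1.1) × 1.1^4 / 4!
≈ 0.3328710837 × 1.4641 / 24 ≈ 0.020307

P(X=4) ≈ 0.020307 ≈ 2.03%


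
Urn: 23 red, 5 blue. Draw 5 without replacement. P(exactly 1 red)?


Hypergeometric: C(23,1)×C(5,4)/C(28,5)
= 23×5/98280 = 23/19656

P(X=1) = 23/19656 ≈ 0.12%


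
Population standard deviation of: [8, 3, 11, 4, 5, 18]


Mean = 49/6
  (8-49/6)²=1/36
  (3-49/6)²=961/36
  (11-49/6)²=289/36
  (4-49/6)²=625/36
  (5-49/6)²=361/36
  (18-49/6)²=3481/36
Σ(x-μ)² = 953/6
σ² = (953/6)/6 = 953/36

σ = √(953/36) ≈ 5.1451


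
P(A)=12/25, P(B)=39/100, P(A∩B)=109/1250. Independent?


P(A)×P(B) = 117/625
P(A∩B) = 109/1250
Not equal → NOT independent

No, not independent


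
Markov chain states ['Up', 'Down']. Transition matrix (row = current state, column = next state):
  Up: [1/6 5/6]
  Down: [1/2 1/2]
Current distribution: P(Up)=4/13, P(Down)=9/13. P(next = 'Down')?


P(next=Down) = Σᵢ P(now=i)×P(i→Down)
= 4/13×5/6 + 9/13×1/2
= 10/39 + 9/26 = 47/78

P = 47/78 ≈ 0.6026


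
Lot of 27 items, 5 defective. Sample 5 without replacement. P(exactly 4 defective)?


Hypergeometric: C(5,4)×C(22,1)/C(27,5)
= 5×22/80730 = 11/8073

P(X=4) = 11/8073 ≈ 0.14%


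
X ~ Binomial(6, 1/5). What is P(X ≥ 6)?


P(X ≥ 6) = Σ P(X=i) for i=6..6
P(X=6) = 1/15625
Sum = 1/15625

P(X ≥ 6) = 1/15625 ≈ 0.01%


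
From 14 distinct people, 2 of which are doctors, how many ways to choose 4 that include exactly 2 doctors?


Choose 2 of the 2 doctors and 2 of the other 12 people:
C(2,2)×C(12,2) = 1×66 = 66

66


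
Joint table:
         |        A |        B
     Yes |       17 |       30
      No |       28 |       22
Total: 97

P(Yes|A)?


P(Yes|A) = 17/(17+28) = 17/45

P = 17/45 ≈ 37.78%


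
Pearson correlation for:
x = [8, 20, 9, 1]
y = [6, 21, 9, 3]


n=4, Σx=38, Σy=39, Σxy=552, Σx²=546, Σy²=567
r = (4×552 - 38×39)/√((4×546 - 38²)(4×567 - 39²))
= 726/√(740×747) = 726/√552780 ≈ 726/743.4918 ≈ 0.9765

r ≈ 0.9765


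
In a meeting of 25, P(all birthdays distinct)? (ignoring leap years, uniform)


P(all different) = Π(365-i)/365 for i=0..24
= (365/365)×(364/365)×...×(341/365)
= 0.431300

P ≈ 0.4313 ≈ 43.13%


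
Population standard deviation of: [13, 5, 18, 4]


Mean = 40/4 = 10
  (13-10)²=9
  (5-10)²=25
  (18-10)²=64
  (4-10)²=36
Σ(x-μ)² = 134
σ² = 134/4 = 67/2

σ = √(67/2) ≈ 5.7879


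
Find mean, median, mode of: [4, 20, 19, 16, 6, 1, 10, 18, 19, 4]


Sorted: [1, 4, 4, 6, 10, 16, 18, 19, 19, 20]
Mean = 117/10
Median = 13
Freq: {4: 2, 20: 1, 19: 2, 16: 1, 6: 1, 1: 1, 10: 1, 18: 1}
Mode: [4, 19]

Mean=117/10, Median=13, Mode=[4, 19]


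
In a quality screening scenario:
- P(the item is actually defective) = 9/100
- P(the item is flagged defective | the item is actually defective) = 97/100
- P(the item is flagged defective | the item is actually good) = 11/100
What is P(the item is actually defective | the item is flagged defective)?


Using Bayes' theorem:
P(A|B) = P(B|A)·P(A) / P(B)

P(the item is flagged defective) = 97/100 × 9/100 + 11/100 × 91/100
= 873/10000 + 1001/10000 = 937/5000

P(the item is actually defective|the item is flagged defective) = (873/10000) / (937/5000) = 873/1874

P(the item is actually defective|the item is flagged defective) = 873/1874 ≈ 46.58%


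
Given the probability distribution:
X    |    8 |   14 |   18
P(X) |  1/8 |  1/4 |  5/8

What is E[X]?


E[X] = Σ x·P(X=x)
= (8)×(1/8) + (14)×(1/4) + (18)×(5/8)
= 63/4

E[X] = 63/4


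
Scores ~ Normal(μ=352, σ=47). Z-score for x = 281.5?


z = (x - μ)/σ = (281.5 - 352)/47 = -1.5

z = -1.5


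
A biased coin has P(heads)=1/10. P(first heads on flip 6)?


Geometric: P(X=6) = (1-p)^(k-1)×p = (9/10)^5×1/10 = 59049/1000000

P(X=6) = 59049/1000000 ≈ 5.90%


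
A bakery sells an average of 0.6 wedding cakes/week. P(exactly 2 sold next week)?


Poisson(λ=0.6): P(X=2) = e^(-λ)×λ^k/k!
= e^(-0.6) × 0.6^2 / 2!
≈ 0.5488116361 × 0.36 / 2 ≈ 0.098786

P(X=2) ≈ 0.098786 ≈ 9.88%


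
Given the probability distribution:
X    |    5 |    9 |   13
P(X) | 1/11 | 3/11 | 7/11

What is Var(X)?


E[X] = 123/11
E[X²] = 1451/11
Var(X) = E[X²] - (E[X])² = 1451/11 - 15129/121 = 832/121

Var(X) = 832/121 ≈ 6.8760


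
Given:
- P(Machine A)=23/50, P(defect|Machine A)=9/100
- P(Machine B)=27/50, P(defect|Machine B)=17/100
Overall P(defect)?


P(B) = Σ P(B|Aᵢ)×P(Aᵢ)
  9/100×23/50 = 207/5000
  17/100×27/50 = 459/5000
Sum = 333/2500

P(defect) = 333/2500 ≈ 13.32%


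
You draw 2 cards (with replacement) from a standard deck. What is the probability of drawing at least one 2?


P(not a 2) = 48/52 = 12/13
P(none in 2 draws) = (12/13)^2 = 144/169
P(≥1 2) = 1 - 144/169 = 25/169

P = 25/169 ≈ 14.79%


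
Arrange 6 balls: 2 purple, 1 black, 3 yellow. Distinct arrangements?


6!/(2!×1!×3!) = 60

60


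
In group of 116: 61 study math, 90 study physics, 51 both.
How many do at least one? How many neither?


|A∪B| = 61+90-51 = 100
Neither = 116-100 = 16

At least one: 100; Neither: 16


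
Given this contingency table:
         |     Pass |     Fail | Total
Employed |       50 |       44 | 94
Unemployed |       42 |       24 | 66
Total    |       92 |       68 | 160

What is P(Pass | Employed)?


P(Pass | Employed) = 50/(50+44) = 50/94 = 25/47

P(Pass|Employed) = 25/47 ≈ 53.19%


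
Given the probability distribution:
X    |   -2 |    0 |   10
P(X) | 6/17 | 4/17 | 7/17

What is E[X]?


E[X] = Σ x·P(X=x)
= (-2)×(6/17) + (0)×(4/17) + (10)×(7/17)
= 58/17

E[X] = 58/17


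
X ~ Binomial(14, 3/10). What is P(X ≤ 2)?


P(X ≤ 2) = Σ P(X=i) for i=0..2
P(X=0) = 678223072849/100000000000000
P(X=1) = 2034669218547/50000000000000
P(X=2) = 11336014217619/100000000000000
Sum = 8041787863781/50000000000000

P(X ≤ 2) = 8041787863781/50000000000000 ≈ 16.08%


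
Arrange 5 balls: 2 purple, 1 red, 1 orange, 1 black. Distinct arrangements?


5!/(2!×1!×1!×1!) = 60

60
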